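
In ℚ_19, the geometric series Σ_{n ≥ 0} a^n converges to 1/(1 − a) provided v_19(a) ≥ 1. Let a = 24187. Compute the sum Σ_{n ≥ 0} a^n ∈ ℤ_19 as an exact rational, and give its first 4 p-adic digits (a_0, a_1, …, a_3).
Σ a^n = 1/(1 − a) = -1/24186;  first 4 digits = (1, 0, 10, 3)

v_19(a) = 2 ≥ 1, so the series converges in ℤ_19 to 1/(1 − a) = 1/(1 − 24187) = -1/24186. Expand this rational in ℤ_19: compute digits iteratively via d_i = x_i mod 19, x_{i+1} = (x_i − d_i)/19. The first 4 digits are (1, 0, 10, 3).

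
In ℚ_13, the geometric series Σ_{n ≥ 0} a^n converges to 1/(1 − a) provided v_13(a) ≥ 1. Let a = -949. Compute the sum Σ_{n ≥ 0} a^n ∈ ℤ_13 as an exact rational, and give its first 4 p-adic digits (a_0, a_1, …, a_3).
Σ a^n = 1/(1 − a) = 1/950;  first 4 digits = (1, 5, 6, 1)

v_13(a) = 1 ≥ 1, so the series converges in ℤ_13 to 1/(1 − a) = 1/(1 − (-949)) = 1/950. Expand this rational in ℤ_13: compute digits iteratively via d_i = x_i mod 13, x_{i+1} = (x_i − d_i)/13. The first 4 digits are (1, 5, 6, 1).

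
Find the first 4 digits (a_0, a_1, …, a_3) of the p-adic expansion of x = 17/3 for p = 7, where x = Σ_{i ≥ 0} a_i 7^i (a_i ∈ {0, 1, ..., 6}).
(a_0, …, a_3) = (1, 3, 2, 2)

v_7(17/3) = 0 (numerator and denominator both coprime to 7), so x ∈ ℤ_7^×. Compute digits iteratively via a_i = x_i mod 7, x_{i+1} = (x_i − a_i)/7, with x_0 = x:
  x_0 = 17/3;  a_0 = 1;  x_1 = (x_0 − 1)/7 = 2/3
  x_1 = 2/3;  a_1 = 3;  x_2 = (x_1 − 3)/7 = -1/3
  x_2 = -1/3;  a_2 = 2;  x_3 = (x_2 − 2)/7 = -1/3
  x_3 = -1/3;  a_3 = 2;  x_4 = (x_3 − 2)/7 = -1/3
Digits: (1, 3, 2, 2).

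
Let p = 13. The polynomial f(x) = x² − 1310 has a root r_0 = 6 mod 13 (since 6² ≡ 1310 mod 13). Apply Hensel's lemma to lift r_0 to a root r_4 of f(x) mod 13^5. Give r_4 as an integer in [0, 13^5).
r_4 = 205757 (mod 371293)

Hensel's recurrence: r_{i+1} = r_i − f(r_i)·(f′(r_i))^{-1} mod 13^{i+2}, with f′(x) = 2x. Iterate:
  r_0 = 6 (mod 13)
  r_1 = 84 (mod 169)
  r_2 = 1436 (mod 2197)
  r_3 = 5830 (mod 28561)
  r_4 = 205757 (mod 371293)
Final: r_4 = 205757, and one checks f(r_4) ≡ 0 mod 13^5.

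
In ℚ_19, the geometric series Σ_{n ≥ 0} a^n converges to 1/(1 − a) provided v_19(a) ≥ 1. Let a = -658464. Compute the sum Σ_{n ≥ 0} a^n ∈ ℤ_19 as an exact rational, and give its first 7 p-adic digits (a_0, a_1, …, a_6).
Σ a^n = 1/(1 − a) = 1/658465;  first 7 digits = (1, 0, 0, 18, 13, 18, 0)

v_19(a) = 3 ≥ 1, so the series converges in ℤ_19 to 1/(1 − a) = 1/(1 − (-658464)) = 1/658465. Expand this rational in ℤ_19: compute digits iteratively via d_i = x_i mod 19, x_{i+1} = (x_i − d_i)/19. The first 7 digits are (1, 0, 0, 18, 13, 18, 0).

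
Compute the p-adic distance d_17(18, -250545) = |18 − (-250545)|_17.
d_17(18, -250545) = 1/83521

Step 1 — x − y = 18 − (-250545) = 250563. Step 2 — v_17(250563) = 4 (factor: 250563 = (17^4 · 3); the sign does not affect v_p). Step 3 — |x − y|_17 = 17^{-4} = 1/83521.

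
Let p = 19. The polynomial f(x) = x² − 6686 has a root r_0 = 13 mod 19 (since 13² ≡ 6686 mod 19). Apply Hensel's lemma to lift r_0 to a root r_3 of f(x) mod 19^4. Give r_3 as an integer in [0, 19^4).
r_3 = 73505 (mod 130321)

Hensel's recurrence: r_{i+1} = r_i − f(r_i)·(f′(r_i))^{-1} mod 19^{i+2}, with f′(x) = 2x. Iterate:
  r_0 = 13 (mod 19)
  r_1 = 222 (mod 361)
  r_2 = 4915 (mod 6859)
  r_3 = 73505 (mod 130321)
Final: r_3 = 73505, and one checks f(r_3) ≡ 0 mod 19^4.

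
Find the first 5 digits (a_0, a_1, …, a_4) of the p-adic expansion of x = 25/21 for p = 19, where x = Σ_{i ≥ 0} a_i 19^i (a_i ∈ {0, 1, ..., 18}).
(a_0, …, a_4) = (3, 18, 9, 4, 7)

v_19(25/21) = 0 (numerator and denominator both coprime to 19), so x ∈ ℤ_19^×. Compute digits iteratively via a_i = x_i mod 19, x_{i+1} = (x_i − a_i)/19, with x_0 = x:
  x_0 = 25/21;  a_0 = 3;  x_1 = (x_0 − 3)/19 = -2/21
  x_1 = -2/21;  a_1 = 18;  x_2 = (x_1 − 18)/19 = -20/21
  x_2 = -20/21;  a_2 = 9;  x_3 = (x_2 − 9)/19 = -11/21
  x_3 = -11/21;  a_3 = 4;  x_4 = (x_3 − 4)/19 = -5/21
  x_4 = -5/21;  a_4 = 7;  x_5 = (x_4 − 7)/19 = -8/21
Digits: (3, 18, 9, 4, 7).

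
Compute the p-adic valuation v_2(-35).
v_2(-35) = 0

v_2(n) is the largest exponent k such that 2^k divides n. Factor out: -35 = -2^0 · 35. (Sign doesn't affect v_p.) So v_2(-35) = 0.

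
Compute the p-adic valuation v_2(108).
v_2(108) = 2

v_2(n) is the largest exponent k such that 2^k divides n. Factor out: 108 = 2^2 · 27. (Sign doesn't affect v_p.) So v_2(108) = 2.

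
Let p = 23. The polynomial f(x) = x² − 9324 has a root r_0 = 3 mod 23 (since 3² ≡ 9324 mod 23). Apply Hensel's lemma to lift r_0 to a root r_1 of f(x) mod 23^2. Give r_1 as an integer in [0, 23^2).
r_1 = 233 (mod 529)

Hensel's recurrence: r_{i+1} = r_i − f(r_i)·(f′(r_i))^{-1} mod 23^{i+2}, with f′(x) = 2x. Iterate:
  r_0 = 3 (mod 23)
  r_1 = 233 (mod 529)
Final: r_1 = 233, and one checks f(r_1) ≡ 0 mod 23^2.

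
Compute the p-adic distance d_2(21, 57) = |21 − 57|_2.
d_2(21, 57) = 1/4

Step 1 — x − y = 21 − 57 = -36. Step 2 — v_2(-36) = 2 (factor: -36 = −(2^2 · 9); the sign does not affect v_p). Step 3 — |x − y|_2 = 2^{-2} = 1/4.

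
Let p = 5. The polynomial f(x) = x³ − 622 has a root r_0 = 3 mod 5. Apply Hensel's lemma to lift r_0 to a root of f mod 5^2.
r_1 = 13 (mod 25)

Hensel: r_{i+1} = r_i − f(r_i)/f′(r_i) mod 5^{i+2}, where f′(x) = 3x². Iterate:
  r_0 = 3 (mod 5)
  r_1 = 13 (mod 25)
Final: r = 13 with f(r) ≡ 0 mod 5^2.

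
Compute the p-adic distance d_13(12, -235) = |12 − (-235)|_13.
d_13(12, -235) = 1/13

Step 1 — x − y = 12 − (-235) = 247. Step 2 — v_13(247) = 1 (factor: 247 = (13^1 · 19); the sign does not affect v_p). Step 3 — |x − y|_13 = 13^{-1} = 1/13.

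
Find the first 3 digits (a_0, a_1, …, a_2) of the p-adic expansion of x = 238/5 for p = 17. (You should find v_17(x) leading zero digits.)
(a_0, …, a_2) = (0, 13, 13)

v_17(238/5) = 1, so a_0 = ... = a_0 = 0. Factor out: x = 17^1 · u with u = 14/5 a unit in ℤ_17. Expand u iteratively via a_{v+i} = u_i mod 17, u_{i+1} = (u_i − a_{v+i})/17:
  u_0 = 14/5;  a_1 = 13;  u_1 = (u_0 − 13)/17 = -3/5
  u_1 = -3/5;  a_2 = 13;  u_2 = (u_1 − 13)/17 = -4/5
Digits: (0, 13, 13).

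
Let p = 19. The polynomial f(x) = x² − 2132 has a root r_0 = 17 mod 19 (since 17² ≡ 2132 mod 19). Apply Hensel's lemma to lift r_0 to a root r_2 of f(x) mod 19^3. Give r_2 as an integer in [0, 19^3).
r_2 = 1632 (mod 6859)

Hensel's recurrence: r_{i+1} = r_i − f(r_i)·(f′(r_i))^{-1} mod 19^{i+2}, with f′(x) = 2x. Iterate:
  r_0 = 17 (mod 19)
  r_1 = 188 (mod 361)
  r_2 = 1632 (mod 6859)
Final: r_2 = 1632, and one checks f(r_2) ≡ 0 mod 19^3.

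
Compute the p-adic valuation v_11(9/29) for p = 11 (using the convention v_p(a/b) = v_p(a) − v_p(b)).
v_11(9/29) = 0

Factor powers of 11 from the numerator and denominator of the reduced fraction: 9 = 11^0 · 9 and 29 = 11^0 · 29. Apply v_p(a/b) = v_p(a) − v_p(b): v_11(9/29) = 0 − 0 = 0.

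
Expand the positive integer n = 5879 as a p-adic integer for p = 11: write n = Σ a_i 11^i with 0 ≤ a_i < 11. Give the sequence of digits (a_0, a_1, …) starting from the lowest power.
(a_0, a_1, …) = (5, 6, 4, 4)

Repeated division by 11 gives the digits low-to-high: 5879 = 5 + 6·11^1 + 4·11^2 + 4·11^3. Digit sequence: (5, 6, 4, 4).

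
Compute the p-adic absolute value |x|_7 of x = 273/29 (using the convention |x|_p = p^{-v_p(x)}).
|273/29|_7 = 1/7

Step 1 — compute v_7(x) by factoring powers of 7 out of the numerator and denominator: v_7(273/29) = 1. Step 2 — apply |x|_p = p^{-v_p(x)} = 7^{-1} = 1/7.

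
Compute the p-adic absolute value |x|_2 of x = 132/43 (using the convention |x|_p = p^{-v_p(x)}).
|132/43|_2 = 1/4

Step 1 — compute v_2(x) by factoring powers of 2 out of the numerator and denominator: v_2(132/43) = 2. Step 2 — apply |x|_p = p^{-v_p(x)} = 2^{-2} = 1/4.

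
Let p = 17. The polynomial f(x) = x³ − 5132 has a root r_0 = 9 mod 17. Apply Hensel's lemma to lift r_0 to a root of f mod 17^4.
r_3 = 1641 (mod 83521)

Hensel: r_{i+1} = r_i − f(r_i)/f′(r_i) mod 17^{i+2}, where f′(x) = 3x². Iterate:
  r_0 = 9 (mod 17)
  r_1 = 196 (mod 289)
  r_2 = 1641 (mod 4913)
  r_3 = 1641 (mod 83521)
Final: r = 1641 with f(r) ≡ 0 mod 17^4.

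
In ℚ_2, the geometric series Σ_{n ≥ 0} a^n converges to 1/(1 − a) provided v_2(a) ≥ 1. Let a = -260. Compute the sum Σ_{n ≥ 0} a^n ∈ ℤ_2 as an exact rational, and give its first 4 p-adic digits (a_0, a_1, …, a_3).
Σ a^n = 1/(1 − a) = 1/261;  first 4 digits = (1, 0, 1, 1)

v_2(a) = 2 ≥ 1, so the series converges in ℤ_2 to 1/(1 − a) = 1/(1 − (-260)) = 1/261. Expand this rational in ℤ_2: compute digits iteratively via d_i = x_i mod 2, x_{i+1} = (x_i − d_i)/2. The first 4 digits are (1, 0, 1, 1).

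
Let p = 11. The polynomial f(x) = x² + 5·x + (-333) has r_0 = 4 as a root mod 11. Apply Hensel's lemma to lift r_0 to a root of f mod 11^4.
r_3 = 5779 (mod 14641)

Hensel: r_{i+1} = r_i − f(r_i)·(f′(r_i))^{-1} mod 11^{i+2}, f′(x) = 2x + 5. Iterate:
  r_0 = 4 (mod 11)
  r_1 = 92 (mod 121)
  r_2 = 455 (mod 1331)
  r_3 = 5779 (mod 14641)
Final: r = 5779 satisfies f(r) ≡ 0 mod 11^4.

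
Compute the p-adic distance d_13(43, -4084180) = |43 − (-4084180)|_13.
d_13(43, -4084180) = 1/371293

Step 1 — x − y = 43 − (-4084180) = 4084223. Step 2 — v_13(4084223) = 5 (factor: 4084223 = (13^5 · 11); the sign does not affect v_p). Step 3 — |x − y|_13 = 13^{-5} = 1/371293.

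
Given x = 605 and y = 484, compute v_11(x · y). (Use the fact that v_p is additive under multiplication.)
v_11(292820) = 4

v_p(x) = 2 (factor: 605 = 11^2 · 5); v_p(y) = 2 (factor: 484 = 11^2 · 4). Additivity: v_p(xy) = v_p(x) + v_p(y) = 2 + 2 = 4. (Direct check: xy = 292820 = 11^4 · (20).)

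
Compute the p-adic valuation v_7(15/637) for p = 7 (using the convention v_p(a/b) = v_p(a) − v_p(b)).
v_7(15/637) = -2

Factor powers of 7 from the numerator and denominator of the reduced fraction: 15 = 7^0 · 15 and 637 = 7^2 · 13. Apply v_p(a/b) = v_p(a) − v_p(b): v_7(15/637) = 0 − 2 = -2.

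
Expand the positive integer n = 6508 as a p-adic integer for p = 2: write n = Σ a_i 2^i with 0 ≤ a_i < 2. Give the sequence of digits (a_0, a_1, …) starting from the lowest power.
(a_0, a_1, …) = (0, 0, 1, 1, 0, 1, 1, 0, 1, 0, 0, 1, 1)

Repeated division by 2 gives the digits low-to-high: 6508 = 1·2^2 + 1·2^3 + 1·2^5 + 1·2^6 + 1·2^8 + 1·2^11 + 1·2^12. Digit sequence: (0, 0, 1, 1, 0, 1, 1, 0, 1, 0, 0, 1, 1).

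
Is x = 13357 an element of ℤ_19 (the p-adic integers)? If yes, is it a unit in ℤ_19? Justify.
x ∈ ℤ_19 but not a unit; v_19(x) = 2 > 0

ℤ_19 = {x ∈ ℚ_19 : v_19(x) ≥ 0} and ℤ_19^× = {x ∈ ℤ_19 : v_19(x) = 0}. Here v_19(13357) = v_19(num) − v_19(den) = 2; compare against these criteria.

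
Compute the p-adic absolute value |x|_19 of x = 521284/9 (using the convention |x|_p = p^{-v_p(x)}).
|521284/9|_19 = 1/130321

Step 1 — compute v_19(x) by factoring powers of 19 out of the numerator and denominator: v_19(521284/9) = 4. Step 2 — apply |x|_p = p^{-v_p(x)} = 19^{-4} = 1/130321.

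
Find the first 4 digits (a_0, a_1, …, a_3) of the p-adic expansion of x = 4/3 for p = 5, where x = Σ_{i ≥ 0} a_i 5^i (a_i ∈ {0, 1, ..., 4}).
(a_0, …, a_3) = (3, 3, 1, 3)

v_5(4/3) = 0 (numerator and denominator both coprime to 5), so x ∈ ℤ_5^×. Compute digits iteratively via a_i = x_i mod 5, x_{i+1} = (x_i − a_i)/5, with x_0 = x:
  x_0 = 4/3;  a_0 = 3;  x_1 = (x_0 − 3)/5 = -1/3
  x_1 = -1/3;  a_1 = 3;  x_2 = (x_1 − 3)/5 = -2/3
  x_2 = -2/3;  a_2 = 1;  x_3 = (x_2 − 1)/5 = -1/3
  x_3 = -1/3;  a_3 = 3;  x_4 = (x_3 − 3)/5 = -2/3
Digits: (3, 3, 1, 3).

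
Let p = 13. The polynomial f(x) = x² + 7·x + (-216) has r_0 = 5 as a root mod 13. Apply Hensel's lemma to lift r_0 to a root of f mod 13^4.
r_3 = 3931 (mod 28561)

Hensel: r_{i+1} = r_i − f(r_i)·(f′(r_i))^{-1} mod 13^{i+2}, f′(x) = 2x + 7. Iterate:
  r_0 = 5 (mod 13)
  r_1 = 44 (mod 169)
  r_2 = 1734 (mod 2197)
  r_3 = 3931 (mod 28561)
Final: r = 3931 satisfies f(r) ≡ 0 mod 13^4.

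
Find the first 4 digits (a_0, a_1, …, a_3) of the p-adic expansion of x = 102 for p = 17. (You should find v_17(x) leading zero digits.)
(a_0, …, a_3) = (0, 6, 0, 0)

v_17(102) = 1, so a_0 = ... = a_0 = 0. Factor out: x = 17^1 · u with u = 6 a unit in ℤ_17. Expand u iteratively via a_{v+i} = u_i mod 17, u_{i+1} = (u_i − a_{v+i})/17:
  u_0 = 6;  a_1 = 6;  u_1 = (u_0 − 6)/17 = 0
  u_1 = 0;  a_2 = 0;  u_2 = (u_1 − 0)/17 = 0
  u_2 = 0;  a_3 = 0;  u_3 = (u_2 − 0)/17 = 0
Digits: (0, 6, 0, 0).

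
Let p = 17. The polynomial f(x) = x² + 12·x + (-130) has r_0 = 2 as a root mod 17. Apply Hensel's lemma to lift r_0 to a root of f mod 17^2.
r_1 = 189 (mod 289)

Hensel: r_{i+1} = r_i − f(r_i)·(f′(r_i))^{-1} mod 17^{i+2}, f′(x) = 2x + 12. Iterate:
  r_0 = 2 (mod 17)
  r_1 = 189 (mod 289)
Final: r = 189 satisfies f(r) ≡ 0 mod 17^2.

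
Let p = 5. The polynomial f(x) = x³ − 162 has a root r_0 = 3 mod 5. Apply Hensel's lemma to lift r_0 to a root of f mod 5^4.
r_3 = 208 (mod 625)

Hensel: r_{i+1} = r_i − f(r_i)/f′(r_i) mod 5^{i+2}, where f′(x) = 3x². Iterate:
  r_0 = 3 (mod 5)
  r_1 = 8 (mod 25)
  r_2 = 83 (mod 125)
  r_3 = 208 (mod 625)
Final: r = 208 with f(r) ≡ 0 mod 5^4.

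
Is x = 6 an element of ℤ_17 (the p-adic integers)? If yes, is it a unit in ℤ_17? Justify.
x ∈ ℤ_17^× (unit); v_17(x) = 0

ℤ_17 = {x ∈ ℚ_17 : v_17(x) ≥ 0} and ℤ_17^× = {x ∈ ℤ_17 : v_17(x) = 0}. Here v_17(6) = v_17(num) − v_17(den) = 0; compare against these criteria.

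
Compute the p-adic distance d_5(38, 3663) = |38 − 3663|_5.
d_5(38, 3663) = 1/125

Step 1 — x − y = 38 − 3663 = -3625. Step 2 — v_5(-3625) = 3 (factor: -3625 = −(5^3 · 29); the sign does not affect v_p). Step 3 — |x − y|_5 = 5^{-3} = 1/125.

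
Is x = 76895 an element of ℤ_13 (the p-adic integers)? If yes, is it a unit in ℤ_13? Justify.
x ∈ ℤ_13 but not a unit; v_13(x) = 3 > 0

ℤ_13 = {x ∈ ℚ_13 : v_13(x) ≥ 0} and ℤ_13^× = {x ∈ ℤ_13 : v_13(x) = 0}. Here v_13(76895) = v_13(num) − v_13(den) = 3; compare against these criteria.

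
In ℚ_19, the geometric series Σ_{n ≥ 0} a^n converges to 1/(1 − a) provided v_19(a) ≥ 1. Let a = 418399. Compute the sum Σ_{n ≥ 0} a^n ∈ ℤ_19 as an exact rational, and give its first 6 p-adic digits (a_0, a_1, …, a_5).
Σ a^n = 1/(1 − a) = -1/418398;  first 6 digits = (1, 0, 0, 4, 3, 0)

v_19(a) = 3 ≥ 1, so the series converges in ℤ_19 to 1/(1 − a) = 1/(1 − 418399) = -1/418398. Expand this rational in ℤ_19: compute digits iteratively via d_i = x_i mod 19, x_{i+1} = (x_i − d_i)/19. The first 6 digits are (1, 0, 0, 4, 3, 0).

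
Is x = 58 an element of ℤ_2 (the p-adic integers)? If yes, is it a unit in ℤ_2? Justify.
x ∈ ℤ_2 but not a unit; v_2(x) = 1 > 0

ℤ_2 = {x ∈ ℚ_2 : v_2(x) ≥ 0} and ℤ_2^× = {x ∈ ℤ_2 : v_2(x) = 0}. Here v_2(58) = v_2(num) − v_2(den) = 1; compare against these criteria.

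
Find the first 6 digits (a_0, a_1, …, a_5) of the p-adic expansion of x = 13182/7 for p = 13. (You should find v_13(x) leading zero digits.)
(a_0, …, a_5) = (0, 0, 0, 12, 1, 11)

v_13(13182/7) = 3, so a_0 = ... = a_2 = 0. Factor out: x = 13^3 · u with u = 6/7 a unit in ℤ_13. Expand u iteratively via a_{v+i} = u_i mod 13, u_{i+1} = (u_i − a_{v+i})/13:
  u_0 = 6/7;  a_3 = 12;  u_1 = (u_0 − 12)/13 = -6/7
  u_1 = -6/7;  a_4 = 1;  u_2 = (u_1 − 1)/13 = -1/7
  u_2 = -1/7;  a_5 = 11;  u_3 = (u_2 − 11)/13 = -6/7
Digits: (0, 0, 0, 12, 1, 11).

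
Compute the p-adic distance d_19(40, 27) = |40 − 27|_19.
d_19(40, 27) = 1

Step 1 — x − y = 40 − 27 = 13. Step 2 — v_19(13) = 0 (factor: 13 = (19^0 · 13); the sign does not affect v_p). Step 3 — |x − y|_19 = 19^{0} = 1.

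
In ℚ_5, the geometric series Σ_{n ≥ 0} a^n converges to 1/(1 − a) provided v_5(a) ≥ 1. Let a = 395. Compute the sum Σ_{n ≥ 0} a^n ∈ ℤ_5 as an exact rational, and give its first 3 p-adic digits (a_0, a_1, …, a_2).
Σ a^n = 1/(1 − a) = -1/394;  first 3 digits = (1, 4, 1)

v_5(a) = 1 ≥ 1, so the series converges in ℤ_5 to 1/(1 − a) = 1/(1 − 395) = -1/394. Expand this rational in ℤ_5: compute digits iteratively via d_i = x_i mod 5, x_{i+1} = (x_i − d_i)/5. The first 3 digits are (1, 4, 1).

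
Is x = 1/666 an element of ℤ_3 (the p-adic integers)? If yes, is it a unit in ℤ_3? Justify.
x ∉ ℤ_3 (v_3(x) = -2 < 0)

ℤ_3 = {x ∈ ℚ_3 : v_3(x) ≥ 0} and ℤ_3^× = {x ∈ ℤ_3 : v_3(x) = 0}. Here v_3(1/666) = v_3(num) − v_3(den) = -2; compare against these criteria.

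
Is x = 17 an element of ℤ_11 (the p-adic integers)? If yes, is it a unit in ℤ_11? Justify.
x ∈ ℤ_11^× (unit); v_11(x) = 0

ℤ_11 = {x ∈ ℚ_11 : v_11(x) ≥ 0} and ℤ_11^× = {x ∈ ℤ_11 : v_11(x) = 0}. Here v_11(17) = v_11(num) − v_11(den) = 0; compare against these criteria.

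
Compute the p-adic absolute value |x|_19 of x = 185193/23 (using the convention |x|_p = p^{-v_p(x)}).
|185193/23|_19 = 1/6859

Step 1 — compute v_19(x) by factoring powers of 19 out of the numerator and denominator: v_19(185193/23) = 3. Step 2 — apply |x|_p = p^{-v_p(x)} = 19^{-3} = 1/6859.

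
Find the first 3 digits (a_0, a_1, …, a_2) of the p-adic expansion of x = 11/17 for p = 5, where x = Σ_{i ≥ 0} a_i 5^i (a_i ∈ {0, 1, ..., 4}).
(a_0, …, a_2) = (3, 1, 0)

v_5(11/17) = 0 (numerator and denominator both coprime to 5), so x ∈ ℤ_5^×. Compute digits iteratively via a_i = x_i mod 5, x_{i+1} = (x_i − a_i)/5, with x_0 = x:
  x_0 = 11/17;  a_0 = 3;  x_1 = (x_0 − 3)/5 = -8/17
  x_1 = -8/17;  a_1 = 1;  x_2 = (x_1 − 1)/5 = -5/17
  x_2 = -5/17;  a_2 = 0;  x_3 = (x_2 − 0)/5 = -1/17
Digits: (3, 1, 0).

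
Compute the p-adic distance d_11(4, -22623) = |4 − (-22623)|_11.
d_11(4, -22623) = 1/1331

Step 1 — x − y = 4 − (-22623) = 22627. Step 2 — v_11(22627) = 3 (factor: 22627 = (11^3 · 17); the sign does not affect v_p). Step 3 — |x − y|_11 = 11^{-3} = 1/1331.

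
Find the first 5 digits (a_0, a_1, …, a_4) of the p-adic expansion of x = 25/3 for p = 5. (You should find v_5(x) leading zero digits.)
(a_0, …, a_4) = (0, 0, 2, 3, 1)

v_5(25/3) = 2, so a_0 = ... = a_1 = 0. Factor out: x = 5^2 · u with u = 1/3 a unit in ℤ_5. Expand u iteratively via a_{v+i} = u_i mod 5, u_{i+1} = (u_i − a_{v+i})/5:
  u_0 = 1/3;  a_2 = 2;  u_1 = (u_0 − 2)/5 = -1/3
  u_1 = -1/3;  a_3 = 3;  u_2 = (u_1 − 3)/5 = -2/3
  u_2 = -2/3;  a_4 = 1;  u_3 = (u_2 − 1)/5 = -1/3
Digits: (0, 0, 2, 3, 1).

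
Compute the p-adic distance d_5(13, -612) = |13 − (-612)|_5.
d_5(13, -612) = 1/625

Step 1 — x − y = 13 − (-612) = 625. Step 2 — v_5(625) = 4 (factor: 625 = (5^4 · 1); the sign does not affect v_p). Step 3 — |x − y|_5 = 5^{-4} = 1/625.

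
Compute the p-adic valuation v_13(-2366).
v_13(-2366) = 2

v_13(n) is the largest exponent k such that 13^k divides n. Factor out: -2366 = -13^2 · 14. (Sign doesn't affect v_p.) So v_13(-2366) = 2.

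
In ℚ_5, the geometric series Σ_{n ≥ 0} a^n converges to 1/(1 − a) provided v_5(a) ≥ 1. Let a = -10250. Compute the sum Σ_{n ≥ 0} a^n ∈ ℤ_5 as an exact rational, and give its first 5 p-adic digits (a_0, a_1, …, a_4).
Σ a^n = 1/(1 − a) = 1/10251;  first 5 digits = (1, 0, 0, 3, 3)

v_5(a) = 3 ≥ 1, so the series converges in ℤ_5 to 1/(1 − a) = 1/(1 − (-10250)) = 1/10251. Expand this rational in ℤ_5: compute digits iteratively via d_i = x_i mod 5, x_{i+1} = (x_i − d_i)/5. The first 5 digits are (1, 0, 0, 3, 3).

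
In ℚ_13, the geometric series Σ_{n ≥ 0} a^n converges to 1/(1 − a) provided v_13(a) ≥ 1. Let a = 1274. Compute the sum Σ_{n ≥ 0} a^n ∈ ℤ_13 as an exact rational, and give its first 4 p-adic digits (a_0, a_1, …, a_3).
Σ a^n = 1/(1 − a) = -1/1273;  first 4 digits = (1, 7, 4, 3)

v_13(a) = 1 ≥ 1, so the series converges in ℤ_13 to 1/(1 − a) = 1/(1 − 1274) = -1/1273. Expand this rational in ℤ_13: compute digits iteratively via d_i = x_i mod 13, x_{i+1} = (x_i − d_i)/13. The first 4 digits are (1, 7, 4, 3).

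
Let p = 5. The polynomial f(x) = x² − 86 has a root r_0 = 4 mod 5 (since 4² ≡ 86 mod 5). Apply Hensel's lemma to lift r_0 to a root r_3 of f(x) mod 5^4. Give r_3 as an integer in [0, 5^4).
r_3 = 94 (mod 625)

Hensel's recurrence: r_{i+1} = r_i − f(r_i)·(f′(r_i))^{-1} mod 5^{i+2}, with f′(x) = 2x. Iterate:
  r_0 = 4 (mod 5)
  r_1 = 19 (mod 25)
  r_2 = 94 (mod 125)
  r_3 = 94 (mod 625)
Final: r_3 = 94, and one checks f(r_3) ≡ 0 mod 5^4.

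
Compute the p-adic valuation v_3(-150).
v_3(-150) = 1

v_3(n) is the largest exponent k such that 3^k divides n. Factor out: -150 = -3^1 · 50. (Sign doesn't affect v_p.) So v_3(-150) = 1.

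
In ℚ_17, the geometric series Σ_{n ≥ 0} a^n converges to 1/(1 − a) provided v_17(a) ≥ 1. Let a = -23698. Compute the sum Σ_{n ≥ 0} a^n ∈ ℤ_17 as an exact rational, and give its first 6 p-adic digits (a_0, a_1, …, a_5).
Σ a^n = 1/(1 − a) = 1/23699;  first 6 digits = (1, 0, 3, 12, 8, 4)

v_17(a) = 2 ≥ 1, so the series converges in ℤ_17 to 1/(1 − a) = 1/(1 − (-23698)) = 1/23699. Expand this rational in ℤ_17: compute digits iteratively via d_i = x_i mod 17, x_{i+1} = (x_i − d_i)/17. The first 6 digits are (1, 0, 3, 12, 8, 4).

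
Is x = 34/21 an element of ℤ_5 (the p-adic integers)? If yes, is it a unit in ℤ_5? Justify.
x ∈ ℤ_5^× (unit); v_5(x) = 0

ℤ_5 = {x ∈ ℚ_5 : v_5(x) ≥ 0} and ℤ_5^× = {x ∈ ℤ_5 : v_5(x) = 0}. Here v_5(34/21) = v_5(num) − v_5(den) = 0; compare against these criteria.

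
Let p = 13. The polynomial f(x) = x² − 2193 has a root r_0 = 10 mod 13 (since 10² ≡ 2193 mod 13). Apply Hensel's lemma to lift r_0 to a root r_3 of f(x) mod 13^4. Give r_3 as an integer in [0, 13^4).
r_3 = 4872 (mod 28561)

Hensel's recurrence: r_{i+1} = r_i − f(r_i)·(f′(r_i))^{-1} mod 13^{i+2}, with f′(x) = 2x. Iterate:
  r_0 = 10 (mod 13)
  r_1 = 140 (mod 169)
  r_2 = 478 (mod 2197)
  r_3 = 4872 (mod 28561)
Final: r_3 = 4872, and one checks f(r_3) ≡ 0 mod 13^4.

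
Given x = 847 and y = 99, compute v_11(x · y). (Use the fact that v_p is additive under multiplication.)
v_11(83853) = 3

v_p(x) = 2 (factor: 847 = 11^2 · 7); v_p(y) = 1 (factor: 99 = 11^1 · 9). Additivity: v_p(xy) = v_p(x) + v_p(y) = 2 + 1 = 3. (Direct check: xy = 83853 = 11^3 · (63).)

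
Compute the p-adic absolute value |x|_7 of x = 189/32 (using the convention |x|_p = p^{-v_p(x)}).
|189/32|_7 = 1/7

Step 1 — compute v_7(x) by factoring powers of 7 out of the numerator and denominator: v_7(189/32) = 1. Step 2 — apply |x|_p = p^{-v_p(x)} = 7^{-1} = 1/7.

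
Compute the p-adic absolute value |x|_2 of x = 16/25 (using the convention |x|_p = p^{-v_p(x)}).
|16/25|_2 = 1/16

Step 1 — compute v_2(x) by factoring powers of 2 out of the numerator and denominator: v_2(16/25) = 4. Step 2 — apply |x|_p = p^{-v_p(x)} = 2^{-4} = 1/16.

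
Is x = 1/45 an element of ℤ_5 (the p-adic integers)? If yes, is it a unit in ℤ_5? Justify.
x ∉ ℤ_5 (v_5(x) = -1 < 0)

ℤ_5 = {x ∈ ℚ_5 : v_5(x) ≥ 0} and ℤ_5^× = {x ∈ ℤ_5 : v_5(x) = 0}. Here v_5(1/45) = v_5(num) − v_5(den) = -1; compare against these criteria.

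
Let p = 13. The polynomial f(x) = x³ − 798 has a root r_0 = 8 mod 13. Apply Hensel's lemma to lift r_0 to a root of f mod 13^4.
r_3 = 5884 (mod 28561)

Hensel: r_{i+1} = r_i − f(r_i)/f′(r_i) mod 13^{i+2}, where f′(x) = 3x². Iterate:
  r_0 = 8 (mod 13)
  r_1 = 138 (mod 169)
  r_2 = 1490 (mod 2197)
  r_3 = 5884 (mod 28561)
Final: r = 5884 with f(r) ≡ 0 mod 13^4.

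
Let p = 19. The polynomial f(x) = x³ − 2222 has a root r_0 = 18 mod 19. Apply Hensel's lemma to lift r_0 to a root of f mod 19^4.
r_3 = 83409 (mod 130321)

Hensel: r_{i+1} = r_i − f(r_i)/f′(r_i) mod 19^{i+2}, where f′(x) = 3x². Iterate:
  r_0 = 18 (mod 19)
  r_1 = 18 (mod 361)
  r_2 = 1101 (mod 6859)
  r_3 = 83409 (mod 130321)
Final: r = 83409 with f(r) ≡ 0 mod 19^4.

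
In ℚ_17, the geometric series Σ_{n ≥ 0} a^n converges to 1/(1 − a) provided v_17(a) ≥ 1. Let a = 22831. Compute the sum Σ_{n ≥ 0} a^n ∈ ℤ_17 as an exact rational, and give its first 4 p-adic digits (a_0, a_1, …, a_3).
Σ a^n = 1/(1 − a) = -1/22830;  first 4 digits = (1, 0, 11, 4)

v_17(a) = 2 ≥ 1, so the series converges in ℤ_17 to 1/(1 − a) = 1/(1 − 22831) = -1/22830. Expand this rational in ℤ_17: compute digits iteratively via d_i = x_i mod 17, x_{i+1} = (x_i − d_i)/17. The first 4 digits are (1, 0, 11, 4).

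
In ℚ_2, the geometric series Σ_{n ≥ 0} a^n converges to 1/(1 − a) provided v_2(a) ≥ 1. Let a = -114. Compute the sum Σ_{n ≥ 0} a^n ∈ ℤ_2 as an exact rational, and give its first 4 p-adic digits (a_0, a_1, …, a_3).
Σ a^n = 1/(1 − a) = 1/115;  first 4 digits = (1, 1, 0, 1)

v_2(a) = 1 ≥ 1, so the series converges in ℤ_2 to 1/(1 − a) = 1/(1 − (-114)) = 1/115. Expand this rational in ℤ_2: compute digits iteratively via d_i = x_i mod 2, x_{i+1} = (x_i − d_i)/2. The first 4 digits are (1, 1, 0, 1).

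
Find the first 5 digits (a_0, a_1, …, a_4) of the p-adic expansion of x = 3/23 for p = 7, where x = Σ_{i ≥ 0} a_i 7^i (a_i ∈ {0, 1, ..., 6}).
(a_0, …, a_4) = (5, 6, 3, 4, 3)

v_7(3/23) = 0 (numerator and denominator both coprime to 7), so x ∈ ℤ_7^×. Compute digits iteratively via a_i = x_i mod 7, x_{i+1} = (x_i − a_i)/7, with x_0 = x:
  x_0 = 3/23;  a_0 = 5;  x_1 = (x_0 − 5)/7 = -16/23
  x_1 = -16/23;  a_1 = 6;  x_2 = (x_1 − 6)/7 = -22/23
  x_2 = -22/23;  a_2 = 3;  x_3 = (x_2 − 3)/7 = -13/23
  x_3 = -13/23;  a_3 = 4;  x_4 = (x_3 − 4)/7 = -15/23
  x_4 = -15/23;  a_4 = 3;  x_5 = (x_4 − 3)/7 = -12/23
Digits: (5, 6, 3, 4, 3).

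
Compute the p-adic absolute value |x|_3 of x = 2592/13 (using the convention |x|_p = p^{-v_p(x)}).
|2592/13|_3 = 1/81

Step 1 — compute v_3(x) by factoring powers of 3 out of the numerator and denominator: v_3(2592/13) = 4. Step 2 — apply |x|_p = p^{-v_p(x)} = 3^{-4} = 1/81.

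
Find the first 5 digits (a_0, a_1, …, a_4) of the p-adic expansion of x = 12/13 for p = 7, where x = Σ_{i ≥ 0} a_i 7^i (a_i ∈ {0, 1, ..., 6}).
(a_0, …, a_4) = (2, 2, 4, 1, 3)

v_7(12/13) = 0 (numerator and denominator both coprime to 7), so x ∈ ℤ_7^×. Compute digits iteratively via a_i = x_i mod 7, x_{i+1} = (x_i − a_i)/7, with x_0 = x:
  x_0 = 12/13;  a_0 = 2;  x_1 = (x_0 − 2)/7 = -2/13
  x_1 = -2/13;  a_1 = 2;  x_2 = (x_1 − 2)/7 = -4/13
  x_2 = -4/13;  a_2 = 4;  x_3 = (x_2 − 4)/7 = -8/13
  x_3 = -8/13;  a_3 = 1;  x_4 = (x_3 − 1)/7 = -3/13
  x_4 = -3/13;  a_4 = 3;  x_5 = (x_4 − 3)/7 = -6/13
Digits: (2, 2, 4, 1, 3).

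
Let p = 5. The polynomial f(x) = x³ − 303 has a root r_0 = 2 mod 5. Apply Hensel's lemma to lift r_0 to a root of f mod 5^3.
r_2 = 112 (mod 125)

Hensel: r_{i+1} = r_i − f(r_i)/f′(r_i) mod 5^{i+2}, where f′(x) = 3x². Iterate:
  r_0 = 2 (mod 5)
  r_1 = 12 (mod 25)
  r_2 = 112 (mod 125)
Final: r = 112 with f(r) ≡ 0 mod 5^3.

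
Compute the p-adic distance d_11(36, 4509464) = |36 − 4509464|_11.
d_11(36, 4509464) = 1/161051

Step 1 — x − y = 36 − 4509464 = -4509428. Step 2 — v_11(-4509428) = 5 (factor: -4509428 = −(11^5 · 28); the sign does not affect v_p). Step 3 — |x − y|_11 = 11^{-5} = 1/161051.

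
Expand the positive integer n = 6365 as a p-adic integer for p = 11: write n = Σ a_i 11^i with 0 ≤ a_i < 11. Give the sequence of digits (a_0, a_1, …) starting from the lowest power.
(a_0, a_1, …) = (7, 6, 8, 4)

Repeated division by 11 gives the digits low-to-high: 6365 = 7 + 6·11^1 + 8·11^2 + 4·11^3. Digit sequence: (7, 6, 8, 4).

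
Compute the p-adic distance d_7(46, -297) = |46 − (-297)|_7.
d_7(46, -297) = 1/343

Step 1 — x − y = 46 − (-297) = 343. Step 2 — v_7(343) = 3 (factor: 343 = (7^3 · 1); the sign does not affect v_p). Step 3 — |x − y|_7 = 7^{-3} = 1/343.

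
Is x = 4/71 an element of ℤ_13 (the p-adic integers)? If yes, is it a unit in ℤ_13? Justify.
x ∈ ℤ_13^× (unit); v_13(x) = 0

ℤ_13 = {x ∈ ℚ_13 : v_13(x) ≥ 0} and ℤ_13^× = {x ∈ ℤ_13 : v_13(x) = 0}. Here v_13(4/71) = v_13(num) − v_13(den) = 0; compare against these criteria.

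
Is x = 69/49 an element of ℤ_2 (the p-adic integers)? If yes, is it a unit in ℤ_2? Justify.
x ∈ ℤ_2^× (unit); v_2(x) = 0

ℤ_2 = {x ∈ ℚ_2 : v_2(x) ≥ 0} and ℤ_2^× = {x ∈ ℤ_2 : v_2(x) = 0}. Here v_2(69/49) = v_2(num) − v_2(den) = 0; compare against these criteria.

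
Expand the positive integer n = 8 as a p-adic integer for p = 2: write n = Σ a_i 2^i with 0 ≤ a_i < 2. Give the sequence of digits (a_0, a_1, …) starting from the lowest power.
(a_0, a_1, …) = (0, 0, 0, 1)

Repeated division by 2 gives the digits low-to-high: 8 = 1·2^3. Digit sequence: (0, 0, 0, 1).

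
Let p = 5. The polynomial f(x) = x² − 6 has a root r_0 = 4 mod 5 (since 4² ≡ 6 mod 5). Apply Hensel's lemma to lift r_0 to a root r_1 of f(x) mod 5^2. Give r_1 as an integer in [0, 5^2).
r_1 = 9 (mod 25)

Hensel's recurrence: r_{i+1} = r_i − f(r_i)·(f′(r_i))^{-1} mod 5^{i+2}, with f′(x) = 2x. Iterate:
  r_0 = 4 (mod 5)
  r_1 = 9 (mod 25)
Final: r_1 = 9, and one checks f(r_1) ≡ 0 mod 5^2.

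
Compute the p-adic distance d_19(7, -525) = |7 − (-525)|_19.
d_19(7, -525) = 1/19

Step 1 — x − y = 7 − (-525) = 532. Step 2 — v_19(532) = 1 (factor: 532 = (19^1 · 28); the sign does not affect v_p). Step 3 — |x − y|_19 = 19^{-1} = 1/19.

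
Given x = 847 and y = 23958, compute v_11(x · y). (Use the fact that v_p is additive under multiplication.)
v_11(20292426) = 5

v_p(x) = 2 (factor: 847 = 11^2 · 7); v_p(y) = 3 (factor: 23958 = 11^3 · 18). Additivity: v_p(xy) = v_p(x) + v_p(y) = 2 + 3 = 5. (Direct check: xy = 20292426 = 11^5 · (126).)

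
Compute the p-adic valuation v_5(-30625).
v_5(-30625) = 4

v_5(n) is the largest exponent k such that 5^k divides n. Factor out: -30625 = -5^4 · 49. (Sign doesn't affect v_p.) So v_5(-30625) = 4.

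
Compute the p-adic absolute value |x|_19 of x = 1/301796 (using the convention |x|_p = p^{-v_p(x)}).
|1/301796|_19 = 6859

Step 1 — compute v_19(x) by factoring powers of 19 out of the numerator and denominator: v_19(1/301796) = -3. Step 2 — apply |x|_p = p^{-v_p(x)} = 19^{3} = 6859.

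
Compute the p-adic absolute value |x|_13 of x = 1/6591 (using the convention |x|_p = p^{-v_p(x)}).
|1/6591|_13 = 2197

Step 1 — compute v_13(x) by factoring powers of 13 out of the numerator and denominator: v_13(1/6591) = -3. Step 2 — apply |x|_p = p^{-v_p(x)} = 13^{3} = 2197.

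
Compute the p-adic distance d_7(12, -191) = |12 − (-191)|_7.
d_7(12, -191) = 1/7

Step 1 — x − y = 12 − (-191) = 203. Step 2 — v_7(203) = 1 (factor: 203 = (7^1 · 29); the sign does not affect v_p). Step 3 — |x − y|_7 = 7^{-1} = 1/7.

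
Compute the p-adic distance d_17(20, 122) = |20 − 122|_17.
d_17(20, 122) = 1/17

Step 1 — x − y = 20 − 122 = -102. Step 2 — v_17(-102) = 1 (factor: -102 = −(17^1 · 6); the sign does not affect v_p). Step 3 — |x − y|_17 = 17^{-1} = 1/17.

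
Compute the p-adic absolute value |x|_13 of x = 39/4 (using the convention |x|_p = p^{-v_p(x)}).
|39/4|_13 = 1/13

Step 1 — compute v_13(x) by factoring powers of 13 out of the numerator and denominator: v_13(39/4) = 1. Step 2 — apply |x|_p = p^{-v_p(x)} = 13^{-1} = 1/13.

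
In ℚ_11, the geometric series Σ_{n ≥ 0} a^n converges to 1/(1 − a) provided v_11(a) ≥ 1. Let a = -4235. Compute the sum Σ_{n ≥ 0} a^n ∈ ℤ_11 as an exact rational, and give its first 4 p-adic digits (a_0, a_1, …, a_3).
Σ a^n = 1/(1 − a) = 1/4236;  first 4 digits = (1, 0, 9, 7)

v_11(a) = 2 ≥ 1, so the series converges in ℤ_11 to 1/(1 − a) = 1/(1 − (-4235)) = 1/4236. Expand this rational in ℤ_11: compute digits iteratively via d_i = x_i mod 11, x_{i+1} = (x_i − d_i)/11. The first 4 digits are (1, 0, 9, 7).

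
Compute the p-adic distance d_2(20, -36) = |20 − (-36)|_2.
d_2(20, -36) = 1/8

Step 1 — x − y = 20 − (-36) = 56. Step 2 — v_2(56) = 3 (factor: 56 = (2^3 · 7); the sign does not affect v_p). Step 3 — |x − y|_2 = 2^{-3} = 1/8.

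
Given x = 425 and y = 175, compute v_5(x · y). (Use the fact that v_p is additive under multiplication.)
v_5(74375) = 4

v_p(x) = 2 (factor: 425 = 5^2 · 17); v_p(y) = 2 (factor: 175 = 5^2 · 7). Additivity: v_p(xy) = v_p(x) + v_p(y) = 2 + 2 = 4. (Direct check: xy = 74375 = 5^4 · (119).)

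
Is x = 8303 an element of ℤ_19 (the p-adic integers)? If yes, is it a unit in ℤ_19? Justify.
x ∈ ℤ_19 but not a unit; v_19(x) = 2 > 0

ℤ_19 = {x ∈ ℚ_19 : v_19(x) ≥ 0} and ℤ_19^× = {x ∈ ℤ_19 : v_19(x) = 0}. Here v_19(8303) = v_19(num) − v_19(den) = 2; compare against these criteria.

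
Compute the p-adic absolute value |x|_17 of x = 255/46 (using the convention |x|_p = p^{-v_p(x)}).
|255/46|_17 = 1/17

Step 1 — compute v_17(x) by factoring powers of 17 out of the numerator and denominator: v_17(255/46) = 1. Step 2 — apply |x|_p = p^{-v_p(x)} = 17^{-1} = 1/17.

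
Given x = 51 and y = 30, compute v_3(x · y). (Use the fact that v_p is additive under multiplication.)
v_3(1530) = 2

v_p(x) = 1 (factor: 51 = 3^1 · 17); v_p(y) = 1 (factor: 30 = 3^1 · 10). Additivity: v_p(xy) = v_p(x) + v_p(y) = 1 + 1 = 2. (Direct check: xy = 1530 = 3^2 · (170).)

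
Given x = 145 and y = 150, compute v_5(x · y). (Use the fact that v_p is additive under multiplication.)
v_5(21750) = 3

v_p(x) = 1 (factor: 145 = 5^1 · 29); v_p(y) = 2 (factor: 150 = 5^2 · 6). Additivity: v_p(xy) = v_p(x) + v_p(y) = 1 + 2 = 3. (Direct check: xy = 21750 = 5^3 · (174).)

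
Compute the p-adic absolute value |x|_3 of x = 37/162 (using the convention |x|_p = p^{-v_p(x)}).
|37/162|_3 = 81

Step 1 — compute v_3(x) by factoring powers of 3 out of the numerator and denominator: v_3(37/162) = -4. Step 2 — apply |x|_p = p^{-v_p(x)} = 3^{4} = 81.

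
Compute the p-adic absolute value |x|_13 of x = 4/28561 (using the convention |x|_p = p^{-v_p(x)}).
|4/28561|_13 = 28561

Step 1 — compute v_13(x) by factoring powers of 13 out of the numerator and denominator: v_13(4/28561) = -4. Step 2 — apply |x|_p = p^{-v_p(x)} = 13^{4} = 28561.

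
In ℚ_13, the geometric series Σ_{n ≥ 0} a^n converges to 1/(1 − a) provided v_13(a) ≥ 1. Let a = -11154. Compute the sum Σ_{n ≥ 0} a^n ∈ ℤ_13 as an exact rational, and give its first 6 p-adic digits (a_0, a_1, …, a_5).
Σ a^n = 1/(1 − a) = 1/11155;  first 6 digits = (1, 0, 12, 7, 0, 10)

v_13(a) = 2 ≥ 1, so the series converges in ℤ_13 to 1/(1 − a) = 1/(1 − (-11154)) = 1/11155. Expand this rational in ℤ_13: compute digits iteratively via d_i = x_i mod 13, x_{i+1} = (x_i − d_i)/13. The first 6 digits are (1, 0, 12, 7, 0, 10).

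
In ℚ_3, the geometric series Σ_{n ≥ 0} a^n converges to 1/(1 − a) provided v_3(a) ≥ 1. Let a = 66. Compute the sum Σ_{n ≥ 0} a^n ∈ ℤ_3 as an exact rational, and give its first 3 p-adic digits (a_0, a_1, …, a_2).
Σ a^n = 1/(1 − a) = -1/65;  first 3 digits = (1, 1, 2)

v_3(a) = 1 ≥ 1, so the series converges in ℤ_3 to 1/(1 − a) = 1/(1 − 66) = -1/65. Expand this rational in ℤ_3: compute digits iteratively via d_i = x_i mod 3, x_{i+1} = (x_i − d_i)/3. The first 3 digits are (1, 1, 2).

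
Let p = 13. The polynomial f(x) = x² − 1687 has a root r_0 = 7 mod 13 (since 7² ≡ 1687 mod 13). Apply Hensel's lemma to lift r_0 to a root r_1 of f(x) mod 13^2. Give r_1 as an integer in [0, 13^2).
r_1 = 124 (mod 169)

Hensel's recurrence: r_{i+1} = r_i − f(r_i)·(f′(r_i))^{-1} mod 13^{i+2}, with f′(x) = 2x. Iterate:
  r_0 = 7 (mod 13)
  r_1 = 124 (mod 169)
Final: r_1 = 124, and one checks f(r_1) ≡ 0 mod 13^2.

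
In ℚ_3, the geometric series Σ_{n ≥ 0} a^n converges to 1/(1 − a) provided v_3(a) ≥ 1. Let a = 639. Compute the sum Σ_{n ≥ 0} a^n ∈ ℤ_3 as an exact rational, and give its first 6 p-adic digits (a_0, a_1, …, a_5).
Σ a^n = 1/(1 − a) = -1/638;  first 6 digits = (1, 0, 2, 2, 2, 2)

v_3(a) = 2 ≥ 1, so the series converges in ℤ_3 to 1/(1 − a) = 1/(1 − 639) = -1/638. Expand this rational in ℤ_3: compute digits iteratively via d_i = x_i mod 3, x_{i+1} = (x_i − d_i)/3. The first 6 digits are (1, 0, 2, 2, 2, 2).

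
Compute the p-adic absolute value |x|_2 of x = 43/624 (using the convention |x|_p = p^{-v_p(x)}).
|43/624|_2 = 16

Step 1 — compute v_2(x) by factoring powers of 2 out of the numerator and denominator: v_2(43/624) = -4. Step 2 — apply |x|_p = p^{-v_p(x)} = 2^{4} = 16.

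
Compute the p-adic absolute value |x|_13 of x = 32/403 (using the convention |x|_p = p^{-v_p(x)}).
|32/403|_13 = 13

Step 1 — compute v_13(x) by factoring powers of 13 out of the numerator and denominator: v_13(32/403) = -1. Step 2 — apply |x|_p = p^{-v_p(x)} = 13^{1} = 13.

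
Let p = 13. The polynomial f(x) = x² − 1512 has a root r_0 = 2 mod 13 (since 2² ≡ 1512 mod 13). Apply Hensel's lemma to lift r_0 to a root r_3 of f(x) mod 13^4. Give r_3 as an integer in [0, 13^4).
r_3 = 11533 (mod 28561)

Hensel's recurrence: r_{i+1} = r_i − f(r_i)·(f′(r_i))^{-1} mod 13^{i+2}, with f′(x) = 2x. Iterate:
  r_0 = 2 (mod 13)
  r_1 = 41 (mod 169)
  r_2 = 548 (mod 2197)
  r_3 = 11533 (mod 28561)
Final: r_3 = 11533, and one checks f(r_3) ≡ 0 mod 13^4.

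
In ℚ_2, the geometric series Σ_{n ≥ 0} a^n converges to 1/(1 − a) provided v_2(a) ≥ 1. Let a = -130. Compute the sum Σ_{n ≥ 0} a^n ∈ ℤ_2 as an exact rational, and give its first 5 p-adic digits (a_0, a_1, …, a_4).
Σ a^n = 1/(1 − a) = 1/131;  first 5 digits = (1, 1, 0, 1, 0)

v_2(a) = 1 ≥ 1, so the series converges in ℤ_2 to 1/(1 − a) = 1/(1 − (-130)) = 1/131. Expand this rational in ℤ_2: compute digits iteratively via d_i = x_i mod 2, x_{i+1} = (x_i − d_i)/2. The first 5 digits are (1, 1, 0, 1, 0).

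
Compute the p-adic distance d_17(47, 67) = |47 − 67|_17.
d_17(47, 67) = 1

Step 1 — x − y = 47 − 67 = -20. Step 2 — v_17(-20) = 0 (factor: -20 = −(17^0 · 20); the sign does not affect v_p). Step 3 — |x − y|_17 = 17^{0} = 1.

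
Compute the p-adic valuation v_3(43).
v_3(43) = 0

v_3(n) is the largest exponent k such that 3^k divides n. Factor out: 43 = 3^0 · 43. (Sign doesn't affect v_p.) So v_3(43) = 0.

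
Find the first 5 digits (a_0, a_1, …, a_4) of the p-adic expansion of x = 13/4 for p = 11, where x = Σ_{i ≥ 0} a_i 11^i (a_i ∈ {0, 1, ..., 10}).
(a_0, …, a_4) = (6, 8, 2, 8, 2)

v_11(13/4) = 0 (numerator and denominator both coprime to 11), so x ∈ ℤ_11^×. Compute digits iteratively via a_i = x_i mod 11, x_{i+1} = (x_i − a_i)/11, with x_0 = x:
  x_0 = 13/4;  a_0 = 6;  x_1 = (x_0 − 6)/11 = -1/4
  x_1 = -1/4;  a_1 = 8;  x_2 = (x_1 − 8)/11 = -3/4
  x_2 = -3/4;  a_2 = 2;  x_3 = (x_2 − 2)/11 = -1/4
  x_3 = -1/4;  a_3 = 8;  x_4 = (x_3 − 8)/11 = -3/4
  x_4 = -3/4;  a_4 = 2;  x_5 = (x_4 − 2)/11 = -1/4
Digits: (6, 8, 2, 8, 2).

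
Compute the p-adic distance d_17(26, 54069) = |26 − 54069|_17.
d_17(26, 54069) = 1/4913

Step 1 — x − y = 26 − 54069 = -54043. Step 2 — v_17(-54043) = 3 (factor: -54043 = −(17^3 · 11); the sign does not affect v_p). Step 3 — |x − y|_17 = 17^{-3} = 1/4913.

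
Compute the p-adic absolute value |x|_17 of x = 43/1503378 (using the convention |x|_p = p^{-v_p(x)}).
|43/1503378|_17 = 83521

Step 1 — compute v_17(x) by factoring powers of 17 out of the numerator and denominator: v_17(43/1503378) = -4. Step 2 — apply |x|_p = p^{-v_p(x)} = 17^{4} = 83521.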